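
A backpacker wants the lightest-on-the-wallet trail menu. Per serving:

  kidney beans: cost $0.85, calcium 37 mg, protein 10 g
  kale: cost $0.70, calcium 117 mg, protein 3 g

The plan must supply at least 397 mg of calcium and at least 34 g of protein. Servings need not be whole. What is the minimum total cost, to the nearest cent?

$4.03

A basic optimal solution has at most two foods positive. Try each food alone and each pair with both targets met exactly.
kidney beans only: max(397/37, 34/10) = 10.73 servings → $9.12.
kale only: max(397/117, 34/3) = 11.33 servings → $7.93.
kidney beans + kale with both tight: 2.632 servings and 2.561 servings → $4.03.
Cheapest feasible corner: $4.03.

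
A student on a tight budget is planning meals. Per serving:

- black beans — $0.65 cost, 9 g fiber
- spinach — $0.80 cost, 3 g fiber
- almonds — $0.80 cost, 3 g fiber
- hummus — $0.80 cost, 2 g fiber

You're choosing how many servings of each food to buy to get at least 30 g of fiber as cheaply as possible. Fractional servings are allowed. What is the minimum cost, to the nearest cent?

Cost per g of fiber: black beans $0.0722, spinach $0.2667, almonds $0.2667, hummus $0.4000.
With no serving limits, use only black beans: 30 g / 9 g = 3.333 servings × $0.65 = $2.17.

$2.17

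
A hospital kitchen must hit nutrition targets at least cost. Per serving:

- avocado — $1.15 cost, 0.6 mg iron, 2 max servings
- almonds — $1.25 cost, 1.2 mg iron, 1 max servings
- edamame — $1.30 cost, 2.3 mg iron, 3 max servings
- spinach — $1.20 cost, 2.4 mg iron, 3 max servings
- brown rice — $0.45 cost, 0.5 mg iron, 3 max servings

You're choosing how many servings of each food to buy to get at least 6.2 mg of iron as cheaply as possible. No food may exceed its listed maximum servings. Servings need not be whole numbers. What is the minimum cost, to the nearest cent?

Cost per mg of iron: spinach $0.5000, edamame $0.5652, brown rice $0.9000, almonds $1.0417, avocado $1.9167.
Take 2.583 servings of spinach: +6.2 mg iron for $3.10 (total $3.10, still need 0.0 mg).
Filling from the cheapest source first is optimal under one linear minimum: $3.10.

$3.10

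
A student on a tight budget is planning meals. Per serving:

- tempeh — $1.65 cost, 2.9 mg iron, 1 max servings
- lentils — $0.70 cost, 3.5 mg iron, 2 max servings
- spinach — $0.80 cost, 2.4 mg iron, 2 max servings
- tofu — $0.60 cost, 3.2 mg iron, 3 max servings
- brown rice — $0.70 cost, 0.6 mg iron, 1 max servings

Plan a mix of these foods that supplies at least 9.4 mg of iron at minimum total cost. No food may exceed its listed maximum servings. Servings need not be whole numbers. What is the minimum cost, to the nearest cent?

Cost per mg of iron: tofu $0.1875, lentils $0.2000, spinach $0.3333, tempeh $0.5690, brown rice $1.1667.
Take 2.938 servings of tofu: +9.4 mg iron for $1.76 (total $1.76, still need 0.0 mg).
Greedy by cheapest-per-mg is optimal for a single linear constraint, so the minimum cost is $1.76.

$1.76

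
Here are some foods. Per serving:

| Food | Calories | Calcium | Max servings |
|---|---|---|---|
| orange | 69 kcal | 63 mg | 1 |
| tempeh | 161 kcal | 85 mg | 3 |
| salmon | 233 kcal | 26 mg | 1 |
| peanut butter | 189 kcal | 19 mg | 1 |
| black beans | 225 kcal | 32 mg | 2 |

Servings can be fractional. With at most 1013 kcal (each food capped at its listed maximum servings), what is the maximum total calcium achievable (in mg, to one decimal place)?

383.2 mg

Calcium per kcal: orange 0.913, tempeh 0.528, black beans 0.1422, salmon 0.1116, peanut butter 0.1005.
Take 1 serving of orange: uses 69 kcal, +63.0 mg calcium (running total 63.0 mg).
Take 3 servings of tempeh: uses 483 kcal, +255.0 mg calcium (running total 318.0 mg).
Take 2 servings of black beans: uses 450 kcal, +64.0 mg calcium (running total 382.0 mg).
Take 0.04721 servings of salmon: uses 11 kcal, +1.2 mg calcium (running total 383.2 mg).
Filling greedily by calcium-per-kcal is optimal for one linear limit, giving 383.2 mg.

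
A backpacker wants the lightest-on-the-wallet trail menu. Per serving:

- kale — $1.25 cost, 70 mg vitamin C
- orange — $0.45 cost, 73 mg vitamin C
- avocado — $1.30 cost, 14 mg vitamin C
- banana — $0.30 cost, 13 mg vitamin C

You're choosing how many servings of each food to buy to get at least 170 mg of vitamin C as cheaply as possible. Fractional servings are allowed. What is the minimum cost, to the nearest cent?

$1.05

Cost per mg of vitamin C: orange $0.0062, kale $0.0179, banana $0.0231, avocado $0.0929.
With no serving limits, use only orange: 170 mg / 73 mg = 2.329 servings × $0.45 = $1.05.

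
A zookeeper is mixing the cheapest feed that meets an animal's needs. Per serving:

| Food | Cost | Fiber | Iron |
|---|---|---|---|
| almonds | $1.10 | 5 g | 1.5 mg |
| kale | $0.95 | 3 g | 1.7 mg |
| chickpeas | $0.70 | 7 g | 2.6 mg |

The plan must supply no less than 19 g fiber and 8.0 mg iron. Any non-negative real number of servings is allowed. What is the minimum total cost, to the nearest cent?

$2.15

A basic optimal solution has at most two foods positive. Try each food alone and each pair with both targets met exactly.
almonds only: max(19/5, 8.0/1.5) = 5.333 servings → $5.87.
kale only: max(19/3, 8.0/1.7) = 6.333 servings → $6.02.
chickpeas only: max(19/7, 8.0/2.6) = 3.077 servings → $2.15.
almonds + kale with both tight: 2.075 servings and 2.875 servings → $5.01.
almonds + chickpeas: the both-tight solution has a negative serving — not a feasible corner.
kale + chickpeas with both tight: 1.61 servings and 2.024 servings → $2.95.
So the least-cost plan costs $2.15.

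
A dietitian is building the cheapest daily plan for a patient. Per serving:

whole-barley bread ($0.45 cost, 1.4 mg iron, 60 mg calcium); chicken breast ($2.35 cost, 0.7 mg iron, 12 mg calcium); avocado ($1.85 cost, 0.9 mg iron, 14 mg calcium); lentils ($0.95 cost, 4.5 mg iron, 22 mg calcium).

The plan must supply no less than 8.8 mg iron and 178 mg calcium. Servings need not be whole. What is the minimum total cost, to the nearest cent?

$2.25

Two binding constraints pin down two serving amounts, so the optimal mix uses at most two foods. The candidates are each food alone (scaled to the tighter of iron/calcium) and each pair with both constraints tight.
whole-barley bread only: max(8.8/1.4, 178/60) = 6.286 servings → $2.83.
chicken breast only: max(8.8/0.7, 178/12) = 14.83 servings → $34.86.
avocado only: max(8.8/0.9, 178/14) = 12.71 servings → $23.52.
lentils only: max(8.8/4.5, 178/22) = 8.091 servings → $7.69.
whole-barley bread + chicken breast with both tight: 0.754 servings and 11.06 servings → $26.34.
whole-barley bread + avocado with both tight: 1.076 servings and 8.105 servings → $15.48.
whole-barley bread + lentils with both tight: 2.539 servings and 1.166 servings → $2.25.
chicken breast + avocado with both targets exact would need a negative amount; discard.
chicken breast + lentils with both targets exact would need a negative amount; discard.
avocado + lentils: the both-tight solution has a negative serving — not a feasible corner.
So the least-cost plan costs $2.25.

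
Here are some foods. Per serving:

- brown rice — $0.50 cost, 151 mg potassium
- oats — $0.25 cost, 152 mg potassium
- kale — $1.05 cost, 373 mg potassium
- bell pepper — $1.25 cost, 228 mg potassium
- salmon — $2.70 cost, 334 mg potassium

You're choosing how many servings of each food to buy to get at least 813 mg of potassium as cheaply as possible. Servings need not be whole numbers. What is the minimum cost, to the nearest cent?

$1.34

Cost per mg of potassium: oats $0.0016, kale $0.0028, brown rice $0.0033, bell pepper $0.0055, salmon $0.0081.
With no serving limits, use only oats: 813 mg / 152 mg = 5.349 servings × $0.25 = $1.34.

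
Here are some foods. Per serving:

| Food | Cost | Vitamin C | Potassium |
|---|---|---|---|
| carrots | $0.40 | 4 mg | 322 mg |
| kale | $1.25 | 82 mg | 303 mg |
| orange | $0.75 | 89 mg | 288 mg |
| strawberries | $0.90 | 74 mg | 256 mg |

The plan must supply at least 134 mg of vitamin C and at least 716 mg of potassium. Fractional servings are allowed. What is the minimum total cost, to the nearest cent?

With two linear requirements the optimum uses one or two foods; enumerate the corners.
carrots only: max(134/4, 716/322) = 33.5 servings → $13.40.
kale only: max(134/82, 716/303) = 2.363 servings → $2.95.
orange only: max(134/89, 716/288) = 2.486 servings → $1.86.
strawberries only: max(134/74, 716/256) = 2.797 servings → $2.52.
carrots + kale with both tight: 0.7189 servings and 1.599 servings → $2.29.
carrots + orange with both tight: 0.9137 servings and 1.465 servings → $1.46.
carrots + strawberries with both tight: 0.8192 servings and 1.767 servings → $1.92.
kale + orange: intersection lies outside the first quadrant.
kale + strawberries: intersection lies outside the first quadrant.
orange + strawberries: the both-tight solution has a negative serving — not a feasible corner.
So the least-cost plan costs $1.46.

$1.46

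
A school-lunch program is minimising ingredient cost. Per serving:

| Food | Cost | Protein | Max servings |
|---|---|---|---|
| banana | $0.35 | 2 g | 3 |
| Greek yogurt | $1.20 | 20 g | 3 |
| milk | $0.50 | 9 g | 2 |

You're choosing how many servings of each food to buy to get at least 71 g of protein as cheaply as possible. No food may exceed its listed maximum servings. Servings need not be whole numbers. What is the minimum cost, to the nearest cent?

Cost per g of protein: milk $0.0556, Greek yogurt $0.0600, banana $0.1750.
Take 2 servings of milk: +18.0 g protein for $1.00 (total $1.00, still need 53.0 g).
Take 2.65 servings of Greek yogurt: +53.0 g protein for $3.18 (total $4.18, still need 0.0 g).
Greedy by cheapest-per-g is optimal for a single linear constraint, so the minimum cost is $4.18.

$4.18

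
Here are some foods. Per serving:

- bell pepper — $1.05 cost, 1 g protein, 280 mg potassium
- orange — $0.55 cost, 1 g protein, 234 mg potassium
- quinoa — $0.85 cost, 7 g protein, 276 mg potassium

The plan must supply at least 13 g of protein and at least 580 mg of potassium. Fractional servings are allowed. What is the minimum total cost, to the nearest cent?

Two binding constraints pin down two serving amounts, so the optimal mix uses at most two foods. The candidates are each food alone (scaled to the tighter of protein/potassium) and each pair with both constraints tight.
bell pepper only: max(13/1, 580/280) = 13 servings → $13.65.
orange only: max(13/1, 580/234) = 13 servings → $7.15.
quinoa only: max(13/7, 580/276) = 2.101 servings → $1.79.
bell pepper + orange: the both-tight solution has a negative serving — not a feasible corner.
bell pepper + quinoa with both tight: 0.2803 servings and 1.817 servings → $1.84.
orange + quinoa with both tight: 0.3465 servings and 1.808 servings → $1.73.
Cheapest feasible corner: $1.73.

$1.73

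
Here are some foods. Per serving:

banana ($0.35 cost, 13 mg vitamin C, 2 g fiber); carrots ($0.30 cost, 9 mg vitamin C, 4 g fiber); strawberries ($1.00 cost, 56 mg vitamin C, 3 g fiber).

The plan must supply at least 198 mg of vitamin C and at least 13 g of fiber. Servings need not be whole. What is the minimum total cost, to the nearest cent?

The cheapest plan sits at a corner of the feasible region — with two constraints it uses at most two foods.
banana only: max(198/13, 13/2) = 15.23 servings → $5.33.
carrots only: max(198/9, 13/4) = 22 servings → $6.60.
strawberries only: max(198/56, 13/3) = 4.333 servings → $4.33.
banana + carrots: intersection lies outside the first quadrant.
banana + strawberries with both tight: 1.836 servings and 3.11 servings → $3.75.
carrots + strawberries with both tight: 0.6802 servings and 3.426 servings → $3.63.
So the least-cost plan costs $3.63.

$3.63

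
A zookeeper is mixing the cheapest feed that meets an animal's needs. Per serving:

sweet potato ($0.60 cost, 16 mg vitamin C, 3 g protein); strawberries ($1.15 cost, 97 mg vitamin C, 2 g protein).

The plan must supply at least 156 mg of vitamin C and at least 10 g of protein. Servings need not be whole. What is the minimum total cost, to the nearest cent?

$2.89

Two binding constraints pin down two serving amounts, so the optimal mix uses at most two foods. The candidates are each food alone (scaled to the tighter of vitamin C/protein) and each pair with both constraints tight.
sweet potato only: max(156/16, 10/3) = 9.75 servings → $5.85.
strawberries only: max(156/97, 10/2) = 5 servings → $5.75.
sweet potato + strawberries with both tight: 2.541 servings and 1.189 servings → $2.89.
The minimum over all feasible corners is $2.89.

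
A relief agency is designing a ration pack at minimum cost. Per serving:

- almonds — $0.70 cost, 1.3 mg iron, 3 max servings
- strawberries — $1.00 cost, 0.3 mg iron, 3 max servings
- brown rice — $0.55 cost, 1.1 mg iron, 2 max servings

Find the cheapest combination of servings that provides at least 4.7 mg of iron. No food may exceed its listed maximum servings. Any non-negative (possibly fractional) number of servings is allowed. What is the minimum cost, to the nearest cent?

Cost per mg of iron: brown rice $0.5000, almonds $0.5385, strawberries $3.3333.
Take 2 servings of brown rice: +2.2 mg iron for $1.10 (total $1.10, still need 2.5 mg).
Take 1.923 servings of almonds: +2.5 mg iron for $1.35 (total $2.45, still need 0.0 mg).
Filling from the cheapest source first is optimal under one linear minimum: $2.45.

$2.45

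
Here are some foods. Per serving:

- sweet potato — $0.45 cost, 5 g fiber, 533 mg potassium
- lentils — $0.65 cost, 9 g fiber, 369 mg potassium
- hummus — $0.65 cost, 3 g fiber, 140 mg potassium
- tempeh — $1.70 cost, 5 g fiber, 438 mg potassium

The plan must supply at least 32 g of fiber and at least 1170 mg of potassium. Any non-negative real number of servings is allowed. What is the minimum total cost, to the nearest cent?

Check every corner: each single food scaled to meet both minima, and each pair solved so both constraints bind.
sweet potato only: max(32/5, 1170/533) = 6.4 servings → $2.88.
lentils only: max(32/9, 1170/369) = 3.556 servings → $2.31.
hummus only: max(32/3, 1170/140) = 10.67 servings → $6.93.
tempeh only: max(32/5, 1170/438) = 6.4 servings → $10.88.
sweet potato + lentils with both targets exact would need a negative amount; discard.
sweet potato + hummus with both targets exact would need a negative amount; discard.
sweet potato + tempeh with both targets exact would need a negative amount; discard.
lentils + hummus: the both-tight solution has a negative serving — not a feasible corner.
lentils + tempeh: the both-tight solution has a negative serving — not a feasible corner.
hummus + tempeh: the both-tight solution has a negative serving — not a feasible corner.
So the least-cost plan costs $2.31.

$2.31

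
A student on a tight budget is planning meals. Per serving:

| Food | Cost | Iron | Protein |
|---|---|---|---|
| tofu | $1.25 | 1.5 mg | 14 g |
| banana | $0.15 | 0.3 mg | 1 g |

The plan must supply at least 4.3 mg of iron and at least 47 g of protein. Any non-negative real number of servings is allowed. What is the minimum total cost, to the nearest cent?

For a min-cost LP with two ≥-constraints, a basic feasible solution has at most two positive variables.
tofu only: max(4.3/1.5, 47/14) = 3.357 servings → $4.20.
banana only: max(4.3/0.3, 47/1) = 47 servings → $7.05.
tofu + banana: intersection lies outside the first quadrant.
Cheapest feasible corner: $4.20.

$4.20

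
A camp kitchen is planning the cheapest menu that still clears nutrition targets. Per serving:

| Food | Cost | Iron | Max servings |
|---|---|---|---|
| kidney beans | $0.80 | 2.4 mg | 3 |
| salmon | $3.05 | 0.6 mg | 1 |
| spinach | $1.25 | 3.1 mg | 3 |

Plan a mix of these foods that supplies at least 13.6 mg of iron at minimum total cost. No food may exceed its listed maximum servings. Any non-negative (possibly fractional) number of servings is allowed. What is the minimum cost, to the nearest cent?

$4.98

Cost per mg of iron: kidney beans $0.3333, spinach $0.4032, salmon $5.0833.
Take 3 servings of kidney beans: +7.2 mg iron for $2.40 (total $2.40, still need 6.4 mg).
Take 2.065 servings of spinach: +6.4 mg iron for $2.58 (total $4.98, still need 0.0 mg).
Greedy by cheapest-per-mg is optimal for a single linear constraint, so the minimum cost is $4.98.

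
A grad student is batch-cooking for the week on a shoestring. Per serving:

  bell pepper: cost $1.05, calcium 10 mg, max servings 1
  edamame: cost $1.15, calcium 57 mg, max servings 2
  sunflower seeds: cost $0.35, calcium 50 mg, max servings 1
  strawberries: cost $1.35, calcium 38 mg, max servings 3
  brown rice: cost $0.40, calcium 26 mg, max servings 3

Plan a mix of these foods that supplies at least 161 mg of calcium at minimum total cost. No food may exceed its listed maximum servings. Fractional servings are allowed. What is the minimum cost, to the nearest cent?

$2.22

Cost per mg of calcium: sunflower seeds $0.0070, brown rice $0.0154, edamame $0.0202, strawberries $0.0355, bell pepper $0.1050.
Take 1 serving of sunflower seeds: +50.0 mg calcium for $0.35 (total $0.35, still need 111.0 mg).
Take 3 servings of brown rice: +78.0 mg calcium for $1.20 (total $1.55, still need 33.0 mg).
Take 0.5789 servings of edamame: +33.0 mg calcium for $0.67 (total $2.22, still need 0.0 mg).
Greedy by cheapest-per-mg is optimal for a single linear constraint, so the minimum cost is $2.22.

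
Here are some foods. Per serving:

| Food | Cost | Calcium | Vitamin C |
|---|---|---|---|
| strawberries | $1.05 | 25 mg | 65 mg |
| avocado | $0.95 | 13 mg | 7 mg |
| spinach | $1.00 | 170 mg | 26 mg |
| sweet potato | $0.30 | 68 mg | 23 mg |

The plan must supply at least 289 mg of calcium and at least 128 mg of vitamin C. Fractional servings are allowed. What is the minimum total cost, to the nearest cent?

Check every corner: each single food scaled to meet both minima, and each pair solved so both constraints bind.
strawberries only: max(289/25, 128/65) = 11.56 servings → $12.14.
avocado only: max(289/13, 128/7) = 22.23 servings → $21.12.
spinach only: max(289/170, 128/26) = 4.923 servings → $4.92.
sweet potato only: max(289/68, 128/23) = 5.565 servings → $1.67.
strawberries + avocado: the both-tight solution has a negative serving — not a feasible corner.
strawberries + spinach with both tight: 1.37 servings and 1.499 servings → $2.94.
strawberries + sweet potato with both tight: 0.535 servings and 4.053 servings → $1.78.
avocado + spinach with both tight: 16.72 servings and 0.4214 servings → $16.31.
avocado + sweet potato with both tight: 11.62 servings and 2.028 servings → $11.65.
spinach + sweet potato: intersection lies outside the first quadrant.
So the least-cost plan costs $1.67.

$1.67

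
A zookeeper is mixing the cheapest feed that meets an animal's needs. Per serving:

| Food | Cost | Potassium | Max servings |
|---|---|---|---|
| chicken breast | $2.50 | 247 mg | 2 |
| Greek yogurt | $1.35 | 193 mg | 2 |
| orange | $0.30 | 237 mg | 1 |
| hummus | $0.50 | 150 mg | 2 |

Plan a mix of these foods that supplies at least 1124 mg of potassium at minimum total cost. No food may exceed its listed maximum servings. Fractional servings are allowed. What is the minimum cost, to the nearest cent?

Cost per mg of potassium: orange $0.0013, hummus $0.0033, Greek yogurt $0.0070, chicken breast $0.0101.
Take 1 serving of orange: +237.0 mg potassium for $0.30 (total $0.30, still need 887.0 mg).
Take 2 servings of hummus: +300.0 mg potassium for $1.00 (total $1.30, still need 587.0 mg).
Take 2 servings of Greek yogurt: +386.0 mg potassium for $2.70 (total $4.00, still need 201.0 mg).
Take 0.8138 servings of chicken breast: +201.0 mg potassium for $2.03 (total $6.03, still need 0.0 mg).
Greedy by cheapest-per-mg is optimal for a single linear constraint, so the minimum cost is $6.03.

$6.03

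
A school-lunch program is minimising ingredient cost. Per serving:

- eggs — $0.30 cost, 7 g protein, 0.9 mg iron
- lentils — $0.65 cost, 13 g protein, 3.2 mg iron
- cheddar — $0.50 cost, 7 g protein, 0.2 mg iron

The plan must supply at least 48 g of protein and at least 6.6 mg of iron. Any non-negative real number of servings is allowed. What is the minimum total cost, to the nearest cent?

$2.08

This is a tiny linear program; its minimum lies at a vertex of the feasible set. List the vertices and price them.
eggs only: max(48/7, 6.6/0.9) = 7.333 servings → $2.20.
lentils only: max(48/13, 6.6/3.2) = 3.692 servings → $2.40.
cheddar only: max(48/7, 6.6/0.2) = 33 servings → $16.50.
eggs + lentils with both tight: 6.336 servings and 0.2804 servings → $2.08.
eggs + cheddar: intersection lies outside the first quadrant.
lentils + cheddar with both tight: 1.848 servings and 3.424 servings → $2.91.
So the least-cost plan costs $2.08.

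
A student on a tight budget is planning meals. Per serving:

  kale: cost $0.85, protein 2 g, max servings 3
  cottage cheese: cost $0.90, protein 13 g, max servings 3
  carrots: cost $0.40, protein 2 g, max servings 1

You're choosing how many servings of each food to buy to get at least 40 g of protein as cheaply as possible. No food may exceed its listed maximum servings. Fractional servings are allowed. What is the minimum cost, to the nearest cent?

Cost per g of protein: cottage cheese $0.0692, carrots $0.2000, kale $0.4250.
Take 3 servings of cottage cheese: +39.0 g protein for $2.70 (total $2.70, still need 1.0 g).
Take 0.5 servings of carrots: +1.0 g protein for $0.20 (total $2.90, still need 0.0 g).
Filling from the cheapest source first is optimal under one linear minimum: $2.90.

$2.90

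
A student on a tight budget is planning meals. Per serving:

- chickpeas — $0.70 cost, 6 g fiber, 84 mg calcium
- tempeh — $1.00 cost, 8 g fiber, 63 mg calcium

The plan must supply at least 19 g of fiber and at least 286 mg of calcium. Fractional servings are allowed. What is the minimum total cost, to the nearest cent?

With two linear requirements the optimum uses one or two foods; enumerate the corners.
chickpeas only: max(19/6, 286/84) = 3.405 servings → $2.38.
tempeh only: max(19/8, 286/63) = 4.54 servings → $4.54.
chickpeas + tempeh: intersection lies outside the first quadrant.
The minimum over all feasible corners is $2.38.

$2.38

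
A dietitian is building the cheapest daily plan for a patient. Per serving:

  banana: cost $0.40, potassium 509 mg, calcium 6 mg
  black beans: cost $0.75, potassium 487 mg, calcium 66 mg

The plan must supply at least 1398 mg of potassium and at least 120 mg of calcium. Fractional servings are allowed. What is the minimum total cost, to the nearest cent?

Minimising a linear cost over {potassium ≥ 1398, calcium ≥ 120, servings ≥ 0} — the optimum is at a vertex, using one or two foods.
banana only: max(1398/509, 120/6) = 20 servings → $8.00.
black beans only: max(1398/487, 120/66) = 2.871 servings → $2.15.
banana + black beans with both tight: 1.103 servings and 1.718 servings → $1.73.
So the least-cost plan costs $1.73.

$1.73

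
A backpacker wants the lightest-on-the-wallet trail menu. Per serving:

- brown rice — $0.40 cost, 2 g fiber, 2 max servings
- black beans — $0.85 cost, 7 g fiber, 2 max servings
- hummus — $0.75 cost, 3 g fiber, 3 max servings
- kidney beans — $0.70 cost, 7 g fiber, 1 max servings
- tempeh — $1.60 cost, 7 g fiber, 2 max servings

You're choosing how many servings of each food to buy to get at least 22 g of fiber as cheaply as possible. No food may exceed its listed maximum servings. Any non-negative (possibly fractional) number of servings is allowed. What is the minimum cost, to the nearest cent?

Cost per g of fiber: kidney beans $0.1000, black beans $0.1214, brown rice $0.2000, tempeh $0.2286, hummus $0.2500.
Take 1 serving of kidney beans: +7.0 g fiber for $0.70 (total $0.70, still need 15.0 g).
Take 2 servings of black beans: +14.0 g fiber for $1.70 (total $2.40, still need 1.0 g).
Take 0.5 servings of brown rice: +1.0 g fiber for $0.20 (total $2.60, still need 0.0 g).
Greedy by cheapest-per-g is optimal for a single linear constraint, so the minimum cost is $2.60.

$2.60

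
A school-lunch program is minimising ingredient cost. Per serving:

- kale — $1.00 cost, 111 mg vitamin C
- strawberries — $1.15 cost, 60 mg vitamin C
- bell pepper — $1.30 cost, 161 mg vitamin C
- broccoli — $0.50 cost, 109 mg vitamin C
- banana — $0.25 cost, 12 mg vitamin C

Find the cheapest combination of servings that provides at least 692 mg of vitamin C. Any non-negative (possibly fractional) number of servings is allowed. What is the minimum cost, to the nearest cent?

$3.17

Cost per mg of vitamin C: broccoli $0.0046, bell pepper $0.0081, kale $0.0090, strawberries $0.0192, banana $0.0208.
With no serving limits, use only broccoli: 692 mg / 109 mg = 6.349 servings × $0.50 = $3.17.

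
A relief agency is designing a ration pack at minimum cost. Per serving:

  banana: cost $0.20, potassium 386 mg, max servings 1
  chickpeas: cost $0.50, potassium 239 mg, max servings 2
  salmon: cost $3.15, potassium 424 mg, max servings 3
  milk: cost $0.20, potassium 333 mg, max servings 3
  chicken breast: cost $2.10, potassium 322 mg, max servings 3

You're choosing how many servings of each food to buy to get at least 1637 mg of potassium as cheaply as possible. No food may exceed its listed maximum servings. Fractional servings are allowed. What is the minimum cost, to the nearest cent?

Cost per mg of potassium: banana $0.0005, milk $0.0006, chickpeas $0.0021, chicken breast $0.0065, salmon $0.0074.
Take 1 serving of banana: +386.0 mg potassium for $0.20 (total $0.20, still need 1251.0 mg).
Take 3 servings of milk: +999.0 mg potassium for $0.60 (total $0.80, still need 252.0 mg).
Take 1.054 servings of chickpeas: +252.0 mg potassium for $0.53 (total $1.33, still need 0.0 mg).
Filling from the cheapest source first is optimal under one linear minimum: $1.33.

$1.33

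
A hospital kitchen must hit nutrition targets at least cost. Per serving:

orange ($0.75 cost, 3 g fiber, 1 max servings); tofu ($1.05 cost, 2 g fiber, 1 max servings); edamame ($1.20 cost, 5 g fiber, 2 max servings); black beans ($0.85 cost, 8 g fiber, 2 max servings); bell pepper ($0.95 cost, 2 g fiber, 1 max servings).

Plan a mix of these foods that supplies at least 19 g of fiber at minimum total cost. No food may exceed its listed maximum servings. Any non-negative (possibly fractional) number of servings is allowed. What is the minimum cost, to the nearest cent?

$2.42

Cost per g of fiber: black beans $0.1062, edamame $0.2400, orange $0.2500, bell pepper $0.4750, tofu $0.5250.
Take 2 servings of black beans: +16.0 g fiber for $1.70 (total $1.70, still need 3.0 g).
Take 0.6 servings of edamame: +3.0 g fiber for $0.72 (total $2.42, still need 0.0 g).
Filling from the cheapest source first is optimal under one linear minimum: $2.42.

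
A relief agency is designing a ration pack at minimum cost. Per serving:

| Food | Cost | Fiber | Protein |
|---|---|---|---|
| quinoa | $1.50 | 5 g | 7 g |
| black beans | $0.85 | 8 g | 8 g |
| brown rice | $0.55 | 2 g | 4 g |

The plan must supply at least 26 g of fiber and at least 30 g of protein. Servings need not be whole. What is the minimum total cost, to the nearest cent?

quinoa only: max(26/5, 30/7) = 5.2 servings → $7.80.
black beans only: max(26/8, 30/8) = 3.75 servings → $3.19.
brown rice only: max(26/2, 30/4) = 13 servings → $7.15.
quinoa + black beans with both tight: 2 servings and 2 servings → $4.70.
quinoa + brown rice: the both-tight solution has a negative serving — not a feasible corner.
black beans + brown rice with both tight: 2.75 servings and 2 servings → $3.44.
Cheapest feasible corner: $3.19.

$3.19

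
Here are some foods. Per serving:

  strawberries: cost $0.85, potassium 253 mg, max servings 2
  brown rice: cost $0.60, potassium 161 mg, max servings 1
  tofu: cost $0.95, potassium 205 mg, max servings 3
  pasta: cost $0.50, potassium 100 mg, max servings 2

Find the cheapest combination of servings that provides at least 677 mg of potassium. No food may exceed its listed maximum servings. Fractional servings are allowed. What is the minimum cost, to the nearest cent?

$2.35

Cost per mg of potassium: strawberries $0.0034, brown rice $0.0037, tofu $0.0046, pasta $0.0050.
Take 2 servings of strawberries: +506.0 mg potassium for $1.70 (total $1.70, still need 171.0 mg).
Take 1 serving of brown rice: +161.0 mg potassium for $0.60 (total $2.30, still need 10.0 mg).
Take 0.04878 servings of tofu: +10.0 mg potassium for $0.05 (total $2.35, still need 0.0 mg).
Greedy by cheapest-per-mg is optimal for a single linear constraint, so the minimum cost is $2.35.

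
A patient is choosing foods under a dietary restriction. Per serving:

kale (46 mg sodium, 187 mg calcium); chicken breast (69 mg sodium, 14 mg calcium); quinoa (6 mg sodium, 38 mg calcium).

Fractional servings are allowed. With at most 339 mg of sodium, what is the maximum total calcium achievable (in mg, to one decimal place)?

2147.0 mg

Calcium per mg sodium: quinoa 6.333, kale 4.065, chicken breast 0.2029.
With no serving limits, spend the whole sodium allowance on quinoa: 339 mg / 6 mg × 38 mg = 2147.0 mg.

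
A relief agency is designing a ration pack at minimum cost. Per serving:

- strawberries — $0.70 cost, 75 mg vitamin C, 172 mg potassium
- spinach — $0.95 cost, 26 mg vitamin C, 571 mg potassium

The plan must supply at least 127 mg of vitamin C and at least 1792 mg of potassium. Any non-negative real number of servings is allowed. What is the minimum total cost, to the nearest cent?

$3.26

With two linear requirements the optimum uses one or two foods; enumerate the corners.
strawberries only: max(127/75, 1792/172) = 10.42 servings → $7.29.
spinach only: max(127/26, 1792/571) = 4.885 servings → $4.64.
strawberries + spinach with both tight: 0.676 servings and 2.935 servings → $3.26.
Cheapest feasible corner: $3.26.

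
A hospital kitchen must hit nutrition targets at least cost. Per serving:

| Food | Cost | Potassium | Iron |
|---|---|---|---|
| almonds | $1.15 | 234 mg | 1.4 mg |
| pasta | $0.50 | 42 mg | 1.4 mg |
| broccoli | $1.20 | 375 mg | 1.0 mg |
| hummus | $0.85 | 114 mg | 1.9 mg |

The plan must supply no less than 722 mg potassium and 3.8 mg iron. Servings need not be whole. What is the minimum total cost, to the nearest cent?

$2.84

This is a tiny linear program; its minimum lies at a vertex of the feasible set. List the vertices and price them.
almonds only: max(722/234, 3.8/1.4) = 3.085 servings → $3.55.
pasta only: max(722/42, 3.8/1.4) = 17.19 servings → $8.60.
broccoli only: max(722/375, 3.8/1.0) = 3.8 servings → $4.56.
hummus only: max(722/114, 3.8/1.9) = 6.333 servings → $5.38.
almonds + pasta with both targets exact would need a negative amount; discard.
almonds + broccoli with both tight: 2.416 servings and 0.4179 servings → $3.28.
almonds + hummus: intersection lies outside the first quadrant.
pasta + broccoli with both tight: 1.455 servings and 1.762 servings → $2.84.
pasta + hummus with both targets exact would need a negative amount; discard.
broccoli + hummus with both tight: 1.568 servings and 1.175 servings → $2.88.
Cheapest feasible corner: $2.84.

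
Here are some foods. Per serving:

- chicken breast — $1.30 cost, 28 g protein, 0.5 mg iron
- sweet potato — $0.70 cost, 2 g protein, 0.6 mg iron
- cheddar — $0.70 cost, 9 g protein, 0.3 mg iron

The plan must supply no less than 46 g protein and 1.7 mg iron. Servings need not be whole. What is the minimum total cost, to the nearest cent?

chicken breast only: max(46/28, 1.7/0.5) = 3.4 servings → $4.42.
sweet potato only: max(46/2, 1.7/0.6) = 23 servings → $16.10.
cheddar only: max(46/9, 1.7/0.3) = 5.667 servings → $3.97.
chicken breast + sweet potato with both tight: 1.532 servings and 1.557 servings → $3.08.
chicken breast + cheddar: the both-tight solution has a negative serving — not a feasible corner.
sweet potato + cheddar with both tight: 0.3125 servings and 5.042 servings → $3.75.
So the least-cost plan costs $3.08.

$3.08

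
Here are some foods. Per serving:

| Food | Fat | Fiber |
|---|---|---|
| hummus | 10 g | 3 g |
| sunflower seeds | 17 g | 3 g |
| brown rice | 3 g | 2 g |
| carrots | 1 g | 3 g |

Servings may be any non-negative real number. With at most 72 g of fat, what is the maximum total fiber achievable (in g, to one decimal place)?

Fiber per g fat: carrots 3, brown rice 0.6667, hummus 0.3, sunflower seeds 0.1765.
With no serving limits, spend the whole fat allowance on carrots: 72 g / 1 g × 3 g = 216.0 g.

216.0 g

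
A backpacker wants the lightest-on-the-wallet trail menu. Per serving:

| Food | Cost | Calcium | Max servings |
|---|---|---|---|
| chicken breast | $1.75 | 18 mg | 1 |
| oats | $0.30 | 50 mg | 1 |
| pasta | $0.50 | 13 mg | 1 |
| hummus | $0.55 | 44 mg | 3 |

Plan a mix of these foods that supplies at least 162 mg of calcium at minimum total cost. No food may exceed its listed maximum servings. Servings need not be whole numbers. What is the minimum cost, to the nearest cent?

Cost per mg of calcium: oats $0.0060, hummus $0.0125, pasta $0.0385, chicken breast $0.0972.
Take 1 serving of oats: +50.0 mg calcium for $0.30 (total $0.30, still need 112.0 mg).
Take 2.545 servings of hummus: +112.0 mg calcium for $1.40 (total $1.70, still need 0.0 mg).
Greedy by cheapest-per-mg is optimal for a single linear constraint, so the minimum cost is $1.70.

$1.70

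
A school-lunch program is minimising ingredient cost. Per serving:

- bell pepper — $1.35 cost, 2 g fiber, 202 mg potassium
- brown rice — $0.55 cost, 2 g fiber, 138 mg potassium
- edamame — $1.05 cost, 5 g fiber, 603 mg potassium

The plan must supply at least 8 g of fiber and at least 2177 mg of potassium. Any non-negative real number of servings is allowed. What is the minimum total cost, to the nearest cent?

$3.79

Check every corner: each single food scaled to meet both minima, and each pair solved so both constraints bind.
bell pepper only: max(8/2, 2177/202) = 10.78 servings → $14.55.
brown rice only: max(8/2, 2177/138) = 15.78 servings → $8.68.
edamame only: max(8/5, 2177/603) = 3.61 servings → $3.79.
bell pepper + brown rice: intersection lies outside the first quadrant.
bell pepper + edamame with both targets exact would need a negative amount; discard.
brown rice + edamame with both targets exact would need a negative amount; discard.
Cheapest feasible corner: $3.79.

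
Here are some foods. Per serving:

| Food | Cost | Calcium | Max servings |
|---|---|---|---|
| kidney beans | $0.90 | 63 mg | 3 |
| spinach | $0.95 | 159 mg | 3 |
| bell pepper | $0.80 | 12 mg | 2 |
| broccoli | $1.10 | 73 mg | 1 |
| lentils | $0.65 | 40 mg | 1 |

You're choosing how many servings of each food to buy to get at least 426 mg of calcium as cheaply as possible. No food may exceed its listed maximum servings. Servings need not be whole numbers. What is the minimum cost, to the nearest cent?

Cost per mg of calcium: spinach $0.0060, kidney beans $0.0143, broccoli $0.0151, lentils $0.0163, bell pepper $0.0667.
Take 2.679 servings of spinach: +426.0 mg calcium for $2.55 (total $2.55, still need 0.0 mg).
Filling from the cheapest source first is optimal under one linear minimum: $2.55.

$2.55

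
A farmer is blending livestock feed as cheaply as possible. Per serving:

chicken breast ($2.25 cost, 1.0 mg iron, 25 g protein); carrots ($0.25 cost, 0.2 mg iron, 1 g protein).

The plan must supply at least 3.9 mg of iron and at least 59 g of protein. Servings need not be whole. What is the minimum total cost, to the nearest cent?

$6.85

An LP optimum is at a vertex; with two nutrient constraints at most two foods are used. Check each candidate.
chicken breast only: max(3.9/1.0, 59/25) = 3.9 servings → $8.78.
carrots only: max(3.9/0.2, 59/1) = 59 servings → $14.75.
chicken breast + carrots with both tight: 1.975 servings and 9.625 servings → $6.85.
The minimum over all feasible corners is $6.85.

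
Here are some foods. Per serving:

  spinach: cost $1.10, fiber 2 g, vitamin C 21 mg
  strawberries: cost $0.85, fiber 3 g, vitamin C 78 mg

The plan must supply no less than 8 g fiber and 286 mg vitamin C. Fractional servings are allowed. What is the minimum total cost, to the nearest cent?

$3.12

spinach only: max(8/2, 286/21) = 13.62 servings → $14.98.
strawberries only: max(8/3, 286/78) = 3.667 servings → $3.12.
spinach + strawberries: intersection lies outside the first quadrant.
The minimum over all feasible corners is $3.12.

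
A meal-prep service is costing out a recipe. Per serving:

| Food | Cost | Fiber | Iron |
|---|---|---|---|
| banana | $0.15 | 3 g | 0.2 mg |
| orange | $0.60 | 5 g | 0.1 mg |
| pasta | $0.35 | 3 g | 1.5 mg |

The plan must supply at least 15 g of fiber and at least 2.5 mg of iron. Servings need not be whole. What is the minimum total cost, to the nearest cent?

$0.98

This is a tiny linear program; its minimum lies at a vertex of the feasible set. List the vertices and price them.
banana only: max(15/3, 2.5/0.2) = 12.5 servings → $1.88.
orange only: max(15/5, 2.5/0.1) = 25 servings → $15.00.
pasta only: max(15/3, 2.5/1.5) = 5 servings → $1.75.
banana + orange: intersection lies outside the first quadrant.
banana + pasta with both tight: 3.846 servings and 1.154 servings → $0.98.
orange + pasta with both tight: 2.083 servings and 1.528 servings → $1.78.
Cheapest feasible corner: $0.98.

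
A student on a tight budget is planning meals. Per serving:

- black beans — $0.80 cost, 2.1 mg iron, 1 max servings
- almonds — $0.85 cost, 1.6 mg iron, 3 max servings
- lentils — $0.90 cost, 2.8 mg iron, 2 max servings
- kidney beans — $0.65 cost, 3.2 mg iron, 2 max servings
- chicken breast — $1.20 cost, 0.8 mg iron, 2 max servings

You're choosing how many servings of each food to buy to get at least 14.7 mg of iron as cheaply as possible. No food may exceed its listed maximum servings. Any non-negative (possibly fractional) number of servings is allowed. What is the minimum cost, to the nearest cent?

Cost per mg of iron: kidney beans $0.2031, lentils $0.3214, black beans $0.3810, almonds $0.5312, chicken breast $1.5000.
Take 2 servings of kidney beans: +6.4 mg iron for $1.30 (total $1.30, still need 8.3 mg).
Take 2 servings of lentils: +5.6 mg iron for $1.80 (total $3.10, still need 2.7 mg).
Take 1 serving of black beans: +2.1 mg iron for $0.80 (total $3.90, still need 0.6 mg).
Take 0.375 servings of almonds: +0.6 mg iron for $0.32 (total $4.22, still need 0.0 mg).
Filling from the cheapest source first is optimal under one linear minimum: $4.22.

$4.22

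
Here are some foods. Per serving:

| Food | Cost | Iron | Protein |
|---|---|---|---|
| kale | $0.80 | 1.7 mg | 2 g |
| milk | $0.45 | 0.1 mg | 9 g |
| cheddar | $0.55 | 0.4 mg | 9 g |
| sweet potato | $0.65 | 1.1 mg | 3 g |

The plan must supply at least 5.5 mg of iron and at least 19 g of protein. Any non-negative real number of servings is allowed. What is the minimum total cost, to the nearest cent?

The cheapest plan sits at a corner of the feasible region — with two constraints it uses at most two foods.
kale only: max(5.5/1.7, 19/2) = 9.5 servings → $7.60.
milk only: max(5.5/0.1, 19/9) = 55 servings → $24.75.
cheddar only: max(5.5/0.4, 19/9) = 13.75 servings → $7.56.
sweet potato only: max(5.5/1.1, 19/3) = 6.333 servings → $4.12.
kale + milk with both tight: 3.152 servings and 1.411 servings → $3.16.
kale + cheddar with both tight: 2.89 servings and 1.469 servings → $3.12.
kale + sweet potato: the both-tight solution has a negative serving — not a feasible corner.
milk + cheddar: intersection lies outside the first quadrant.
milk + sweet potato with both tight: 0.4583 servings and 4.958 servings → $3.43.
cheddar + sweet potato with both tight: 0.5057 servings and 4.816 servings → $3.41.
Cheapest feasible corner: $3.12.

$3.12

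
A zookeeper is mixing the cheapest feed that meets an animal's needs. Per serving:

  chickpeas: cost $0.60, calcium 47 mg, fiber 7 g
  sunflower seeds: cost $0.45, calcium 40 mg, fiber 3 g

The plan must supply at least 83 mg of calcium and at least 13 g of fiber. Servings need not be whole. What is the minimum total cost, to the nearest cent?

A basic optimal solution has at most two foods positive. Try each food alone and each pair with both targets met exactly.
chickpeas only: max(83/47, 13/7) = 1.857 servings → $1.11.
sunflower seeds only: max(83/40, 13/3) = 4.333 servings → $1.95.
chickpeas + sunflower seeds: the both-tight solution has a negative serving — not a feasible corner.
So the least-cost plan costs $1.11.

$1.11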